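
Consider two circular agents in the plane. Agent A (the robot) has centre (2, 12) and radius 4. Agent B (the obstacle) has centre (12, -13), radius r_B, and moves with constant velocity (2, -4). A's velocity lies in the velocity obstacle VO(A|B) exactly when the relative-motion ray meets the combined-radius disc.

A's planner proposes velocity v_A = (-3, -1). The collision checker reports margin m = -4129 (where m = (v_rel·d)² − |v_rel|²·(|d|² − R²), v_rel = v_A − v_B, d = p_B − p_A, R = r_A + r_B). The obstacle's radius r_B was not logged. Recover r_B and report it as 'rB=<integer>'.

m = -4129
d = (10, -25);  v_rel = (-5, 3),  |v_rel|² = 34
v_rel×d = (-5)·(-25) − (3)·(10) = 95
since m = R²·34 − 95²:  R² = (9025 + -4129) / 34 = 144
R = √144 = 12  ⇒  r_B = 12 − 4 = 8

rB=8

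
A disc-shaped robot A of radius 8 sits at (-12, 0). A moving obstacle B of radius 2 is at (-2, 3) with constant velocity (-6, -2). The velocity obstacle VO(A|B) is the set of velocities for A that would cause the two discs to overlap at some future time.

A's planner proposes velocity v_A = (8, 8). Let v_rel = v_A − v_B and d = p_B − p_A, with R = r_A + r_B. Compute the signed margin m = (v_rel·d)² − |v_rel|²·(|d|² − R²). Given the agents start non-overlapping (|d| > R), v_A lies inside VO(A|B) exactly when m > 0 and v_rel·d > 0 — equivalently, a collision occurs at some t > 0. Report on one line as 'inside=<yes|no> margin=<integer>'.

d = (10, 3),  |d|² = 109;  R = 8+2 = 10,  c = 109−10² = 9
v_rel = (14, 10),  |v_rel|² = 296;  v_rel·d = (14)·(10) + (10)·(3) = 170
296·t² − 340·t + 9 = 0  ⇒  m = 170² − 296·9 = 26236
m = 26236 > 0,  v_rel·d = 170 > 0  ⇒  inside

inside=yes margin=26236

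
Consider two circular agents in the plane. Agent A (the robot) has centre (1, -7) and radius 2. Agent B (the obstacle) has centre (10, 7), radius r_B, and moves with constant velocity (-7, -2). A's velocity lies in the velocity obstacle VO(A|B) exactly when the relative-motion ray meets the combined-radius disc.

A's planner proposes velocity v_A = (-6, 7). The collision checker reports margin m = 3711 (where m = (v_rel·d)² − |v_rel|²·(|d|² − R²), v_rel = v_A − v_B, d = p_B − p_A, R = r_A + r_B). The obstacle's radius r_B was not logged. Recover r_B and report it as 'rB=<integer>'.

m = 3711
d = (9, 14);  v_rel = (1, 9),  |v_rel|² = 82
v_rel×d = (1)·(14) − (9)·(9) = -67
since m = R²·82 − (-67)²:  R² = (4489 + 3711) / 82 = 100
R = √100 = 10  ⇒  r_B = 10 − 2 = 8

rB=8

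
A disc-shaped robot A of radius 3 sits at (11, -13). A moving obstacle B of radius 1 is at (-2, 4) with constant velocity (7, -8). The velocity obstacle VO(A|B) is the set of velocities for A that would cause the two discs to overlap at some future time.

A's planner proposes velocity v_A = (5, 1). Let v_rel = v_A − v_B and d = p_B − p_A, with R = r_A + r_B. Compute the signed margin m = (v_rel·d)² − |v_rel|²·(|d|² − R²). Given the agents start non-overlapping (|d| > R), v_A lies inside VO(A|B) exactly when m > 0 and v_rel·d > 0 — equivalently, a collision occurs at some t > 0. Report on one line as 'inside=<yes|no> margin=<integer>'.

d = (-13, 17),  |d|² = 458;  R = 3+1 = 4,  c = 458−4² = 442
v_rel = (-2, 9),  |v_rel|² = 85;  v_rel·d = (-2)·(-13) + (9)·(17) = 179
85·t² − 358·t + 442 = 0  ⇒  m = 179² − 85·442 = -5529
m = -5529 < 0,  v_rel·d = 179 > 0  ⇒  outside

inside=no margin=-5529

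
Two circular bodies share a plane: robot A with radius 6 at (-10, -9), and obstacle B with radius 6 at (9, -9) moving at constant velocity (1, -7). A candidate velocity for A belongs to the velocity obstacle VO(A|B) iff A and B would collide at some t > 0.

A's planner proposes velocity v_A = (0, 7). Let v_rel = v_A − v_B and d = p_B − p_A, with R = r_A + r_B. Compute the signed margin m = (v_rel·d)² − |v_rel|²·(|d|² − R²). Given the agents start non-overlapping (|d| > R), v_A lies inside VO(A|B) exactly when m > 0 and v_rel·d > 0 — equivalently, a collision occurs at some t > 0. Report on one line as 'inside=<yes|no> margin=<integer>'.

d = (19, 0),  |d|² = 361;  R = 6+6 = 12,  c = 361−12² = 217
v_rel = (-1, 14),  |v_rel|² = 197;  v_rel·d = (-1)·(19) + (14)·(0) = -19
197·t² + 38·t + 217 = 0  ⇒  m = (-19)² − 197·217 = -42388
m = -42388 < 0,  v_rel·d = -19 < 0  ⇒  outside

inside=no margin=-42388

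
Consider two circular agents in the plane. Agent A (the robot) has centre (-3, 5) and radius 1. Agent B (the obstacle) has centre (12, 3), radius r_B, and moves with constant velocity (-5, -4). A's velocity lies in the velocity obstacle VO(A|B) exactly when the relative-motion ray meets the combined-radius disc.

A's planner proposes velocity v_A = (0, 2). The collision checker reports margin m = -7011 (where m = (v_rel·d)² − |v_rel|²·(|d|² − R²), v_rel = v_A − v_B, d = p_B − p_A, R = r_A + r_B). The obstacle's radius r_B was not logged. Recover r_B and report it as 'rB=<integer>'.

m = -7011
d = (15, -2);  v_rel = (5, 6),  |v_rel|² = 61
v_rel×d = (5)·(-2) − (6)·(15) = -100
since m = R²·61 − (-100)²:  R² = (10000 + -7011) / 61 = 49
R = √49 = 7  ⇒  r_B = 7 − 1 = 6

rB=6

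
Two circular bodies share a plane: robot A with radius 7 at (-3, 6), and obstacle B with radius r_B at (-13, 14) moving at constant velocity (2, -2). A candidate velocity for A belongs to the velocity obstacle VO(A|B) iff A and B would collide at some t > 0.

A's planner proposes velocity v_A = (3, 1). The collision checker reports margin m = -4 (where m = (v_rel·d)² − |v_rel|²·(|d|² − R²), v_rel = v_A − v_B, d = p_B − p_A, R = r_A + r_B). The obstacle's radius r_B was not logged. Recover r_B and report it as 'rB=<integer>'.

m = -4
d = (-10, 8);  v_rel = (1, 3),  |v_rel|² = 10
v_rel×d = (1)·(8) − (3)·(-10) = 38
since m = R²·10 − 38²:  R² = (1444 + -4) / 10 = 144
R = √144 = 12  ⇒  r_B = 12 − 7 = 5

rB=5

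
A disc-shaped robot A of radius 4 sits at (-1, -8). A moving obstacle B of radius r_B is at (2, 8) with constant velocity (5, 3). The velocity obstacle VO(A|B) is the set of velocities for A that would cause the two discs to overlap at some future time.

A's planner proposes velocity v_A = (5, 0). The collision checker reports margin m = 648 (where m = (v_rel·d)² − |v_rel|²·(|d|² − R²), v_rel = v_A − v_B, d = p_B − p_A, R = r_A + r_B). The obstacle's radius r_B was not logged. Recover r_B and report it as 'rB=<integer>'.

m = 648
d = (3, 16);  v_rel = (0, -3),  |v_rel|² = 9
v_rel×d = (0)·(16) − (-3)·(3) = 9
since m = R²·9 − 9²:  R² = (81 + 648) / 9 = 81
R = √81 = 9  ⇒  r_B = 9 − 4 = 5

rB=5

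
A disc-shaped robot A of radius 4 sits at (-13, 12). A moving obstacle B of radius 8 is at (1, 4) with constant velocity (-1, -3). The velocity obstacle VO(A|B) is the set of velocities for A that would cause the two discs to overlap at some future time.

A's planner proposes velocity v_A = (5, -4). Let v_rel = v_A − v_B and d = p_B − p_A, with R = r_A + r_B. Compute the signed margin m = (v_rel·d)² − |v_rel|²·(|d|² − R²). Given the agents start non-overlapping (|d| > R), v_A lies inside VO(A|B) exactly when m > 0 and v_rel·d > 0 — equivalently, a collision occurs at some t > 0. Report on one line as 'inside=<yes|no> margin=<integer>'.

d = (14, -8),  |d|² = 260;  R = 4+8 = 12,  c = 260−12² = 116
v_rel = (6, -1),  |v_rel|² = 37;  v_rel·d = (6)·(14) + (-1)·(-8) = 92
37·t² − 184·t + 116 = 0  ⇒  m = 92² − 37·116 = 4172
m = 4172 > 0,  v_rel·d = 92 > 0  ⇒  inside

inside=yes margin=4172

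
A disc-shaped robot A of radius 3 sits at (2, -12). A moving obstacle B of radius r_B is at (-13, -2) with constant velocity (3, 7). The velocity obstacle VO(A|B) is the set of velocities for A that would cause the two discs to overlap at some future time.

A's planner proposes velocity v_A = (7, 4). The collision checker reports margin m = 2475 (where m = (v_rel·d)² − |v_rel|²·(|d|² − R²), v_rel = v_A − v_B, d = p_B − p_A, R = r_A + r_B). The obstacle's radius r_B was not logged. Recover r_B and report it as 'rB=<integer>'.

m = 2475
d = (-15, 10);  v_rel = (4, -3),  |v_rel|² = 25
v_rel×d = (4)·(10) − (-3)·(-15) = -5
since m = R²·25 − (-5)²:  R² = (25 + 2475) / 25 = 100
R = √100 = 10  ⇒  r_B = 10 − 3 = 7

rB=7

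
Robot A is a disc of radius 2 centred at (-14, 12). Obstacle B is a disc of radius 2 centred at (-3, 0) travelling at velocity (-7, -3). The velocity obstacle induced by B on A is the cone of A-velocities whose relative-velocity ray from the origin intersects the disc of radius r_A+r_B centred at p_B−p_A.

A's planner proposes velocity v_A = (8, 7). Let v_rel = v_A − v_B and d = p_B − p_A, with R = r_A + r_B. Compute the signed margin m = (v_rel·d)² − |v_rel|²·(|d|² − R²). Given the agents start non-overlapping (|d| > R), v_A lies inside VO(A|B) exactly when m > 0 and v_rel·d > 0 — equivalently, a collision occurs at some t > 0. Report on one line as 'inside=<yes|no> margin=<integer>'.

d = (11, -12),  |d|² = 265;  R = 2+2 = 4,  c = 265−4² = 249
v_rel = (15, 10),  |v_rel|² = 325;  v_rel·d = (15)·(11) + (10)·(-12) = 45
325·t² − 90·t + 249 = 0  ⇒  m = 45² − 325·249 = -78900
m = -78900 < 0,  v_rel·d = 45 > 0  ⇒  outside

inside=no margin=-78900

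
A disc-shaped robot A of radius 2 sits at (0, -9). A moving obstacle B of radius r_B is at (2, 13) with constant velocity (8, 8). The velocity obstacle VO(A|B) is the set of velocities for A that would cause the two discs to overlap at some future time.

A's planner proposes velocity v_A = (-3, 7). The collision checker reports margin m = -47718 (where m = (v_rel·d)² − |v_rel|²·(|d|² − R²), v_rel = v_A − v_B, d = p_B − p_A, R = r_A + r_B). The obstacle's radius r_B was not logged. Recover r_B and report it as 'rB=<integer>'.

m = -47718
d = (2, 22);  v_rel = (-11, -1),  |v_rel|² = 122
v_rel×d = (-11)·(22) − (-1)·(2) = -240
since m = R²·122 − (-240)²:  R² = (57600 + -47718) / 122 = 81
R = √81 = 9  ⇒  r_B = 9 − 2 = 7

rB=7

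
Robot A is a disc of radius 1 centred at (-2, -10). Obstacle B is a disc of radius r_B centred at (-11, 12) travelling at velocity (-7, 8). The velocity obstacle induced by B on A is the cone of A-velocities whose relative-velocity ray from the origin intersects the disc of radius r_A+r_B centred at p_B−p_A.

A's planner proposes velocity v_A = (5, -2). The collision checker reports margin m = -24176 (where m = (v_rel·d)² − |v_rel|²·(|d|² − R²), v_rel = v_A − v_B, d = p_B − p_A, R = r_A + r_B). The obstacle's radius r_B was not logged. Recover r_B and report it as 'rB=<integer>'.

m = -24176
d = (-9, 22);  v_rel = (12, -10),  |v_rel|² = 244
v_rel×d = (12)·(22) − (-10)·(-9) = 174
since m = R²·244 − 174²:  R² = (30276 + -24176) / 244 = 25
R = √25 = 5  ⇒  r_B = 5 − 1 = 4

rB=4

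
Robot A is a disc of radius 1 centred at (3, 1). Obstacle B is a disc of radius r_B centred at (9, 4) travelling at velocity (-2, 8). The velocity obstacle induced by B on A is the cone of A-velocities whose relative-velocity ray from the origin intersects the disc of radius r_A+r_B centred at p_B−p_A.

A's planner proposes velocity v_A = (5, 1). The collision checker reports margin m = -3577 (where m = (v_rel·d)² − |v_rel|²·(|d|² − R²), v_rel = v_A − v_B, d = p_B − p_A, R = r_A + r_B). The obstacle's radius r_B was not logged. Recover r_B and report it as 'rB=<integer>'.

m = -3577
d = (6, 3);  v_rel = (7, -7),  |v_rel|² = 98
v_rel×d = (7)·(3) − (-7)·(6) = 63
since m = R²·98 − 63²:  R² = (3969 + -3577) / 98 = 4
R = √4 = 2  ⇒  r_B = 2 − 1 = 1

rB=1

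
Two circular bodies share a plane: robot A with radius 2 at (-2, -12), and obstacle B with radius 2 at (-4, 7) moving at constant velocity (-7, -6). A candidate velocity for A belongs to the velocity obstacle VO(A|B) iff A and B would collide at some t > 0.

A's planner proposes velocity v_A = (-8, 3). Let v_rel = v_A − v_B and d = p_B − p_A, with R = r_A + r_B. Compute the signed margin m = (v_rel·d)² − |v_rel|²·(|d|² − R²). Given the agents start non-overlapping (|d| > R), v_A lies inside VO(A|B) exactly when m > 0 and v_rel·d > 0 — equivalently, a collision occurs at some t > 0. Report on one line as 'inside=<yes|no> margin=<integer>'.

d = (-2, 19),  |d|² = 365;  R = 2+2 = 4,  c = 365−4² = 349
v_rel = (-1, 9),  |v_rel|² = 82;  v_rel·d = (-1)·(-2) + (9)·(19) = 173
82·t² − 346·t + 349 = 0  ⇒  m = 173² − 82·349 = 1311
m = 1311 > 0,  v_rel·d = 173 > 0  ⇒  inside

inside=yes margin=1311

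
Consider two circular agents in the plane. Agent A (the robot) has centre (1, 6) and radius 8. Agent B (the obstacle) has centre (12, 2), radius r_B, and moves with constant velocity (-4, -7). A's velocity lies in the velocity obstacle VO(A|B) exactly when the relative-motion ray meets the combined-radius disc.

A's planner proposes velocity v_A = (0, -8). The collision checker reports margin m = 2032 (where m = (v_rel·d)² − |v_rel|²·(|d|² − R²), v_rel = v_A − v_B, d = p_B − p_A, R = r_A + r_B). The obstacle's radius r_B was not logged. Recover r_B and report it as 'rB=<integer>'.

m = 2032
d = (11, -4);  v_rel = (4, -1),  |v_rel|² = 17
v_rel×d = (4)·(-4) − (-1)·(11) = -5
since m = R²·17 − (-5)²:  R² = (25 + 2032) / 17 = 121
R = √121 = 11  ⇒  r_B = 11 − 8 = 3

rB=3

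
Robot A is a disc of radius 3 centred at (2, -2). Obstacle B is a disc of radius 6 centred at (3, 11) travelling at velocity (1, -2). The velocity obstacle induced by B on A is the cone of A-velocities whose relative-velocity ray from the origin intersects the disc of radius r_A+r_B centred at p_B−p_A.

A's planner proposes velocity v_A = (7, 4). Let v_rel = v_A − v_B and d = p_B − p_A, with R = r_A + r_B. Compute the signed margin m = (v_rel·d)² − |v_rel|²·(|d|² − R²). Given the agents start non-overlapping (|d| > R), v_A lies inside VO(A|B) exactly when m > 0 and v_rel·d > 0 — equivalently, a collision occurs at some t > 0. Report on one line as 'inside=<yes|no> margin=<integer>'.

d = (1, 13),  |d|² = 170;  R = 3+6 = 9,  c = 170−9² = 89
v_rel = (6, 6),  |v_rel|² = 72;  v_rel·d = (6)·(1) + (6)·(13) = 84
72·t² − 168·t + 89 = 0  ⇒  m = 84² − 72·89 = 648
m = 648 > 0,  v_rel·d = 84 > 0  ⇒  inside

inside=yes margin=648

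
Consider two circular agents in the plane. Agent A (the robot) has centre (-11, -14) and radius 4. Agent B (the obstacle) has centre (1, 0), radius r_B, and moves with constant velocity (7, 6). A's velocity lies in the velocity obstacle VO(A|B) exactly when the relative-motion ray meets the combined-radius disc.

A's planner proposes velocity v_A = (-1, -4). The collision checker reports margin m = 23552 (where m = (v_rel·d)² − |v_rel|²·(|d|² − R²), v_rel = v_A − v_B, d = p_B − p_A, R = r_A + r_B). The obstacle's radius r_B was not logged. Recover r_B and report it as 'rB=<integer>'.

m = 23552
d = (12, 14);  v_rel = (-8, -10),  |v_rel|² = 164
v_rel×d = (-8)·(14) − (-10)·(12) = 8
since m = R²·164 − 8²:  R² = (64 + 23552) / 164 = 144
R = √144 = 12  ⇒  r_B = 12 − 4 = 8

rB=8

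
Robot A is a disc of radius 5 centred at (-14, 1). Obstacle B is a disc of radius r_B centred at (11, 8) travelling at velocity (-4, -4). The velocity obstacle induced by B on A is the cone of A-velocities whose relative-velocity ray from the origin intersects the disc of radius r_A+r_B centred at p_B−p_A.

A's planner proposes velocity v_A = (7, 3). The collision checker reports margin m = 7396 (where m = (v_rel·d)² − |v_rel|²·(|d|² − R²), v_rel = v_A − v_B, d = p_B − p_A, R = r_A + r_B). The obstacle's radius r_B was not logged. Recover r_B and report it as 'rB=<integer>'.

m = 7396
d = (25, 7);  v_rel = (11, 7),  |v_rel|² = 170
v_rel×d = (11)·(7) − (7)·(25) = -98
since m = R²·170 − (-98)²:  R² = (9604 + 7396) / 170 = 100
R = √100 = 10  ⇒  r_B = 10 − 5 = 5

rB=5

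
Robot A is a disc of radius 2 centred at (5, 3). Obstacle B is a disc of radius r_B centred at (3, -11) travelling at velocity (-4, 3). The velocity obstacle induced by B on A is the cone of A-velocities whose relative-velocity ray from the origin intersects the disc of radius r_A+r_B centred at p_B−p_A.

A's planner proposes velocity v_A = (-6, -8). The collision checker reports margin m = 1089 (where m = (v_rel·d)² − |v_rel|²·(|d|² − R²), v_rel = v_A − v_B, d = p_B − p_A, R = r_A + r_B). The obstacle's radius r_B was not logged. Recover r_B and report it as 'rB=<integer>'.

m = 1089
d = (-2, -14);  v_rel = (-2, -11),  |v_rel|² = 125
v_rel×d = (-2)·(-14) − (-11)·(-2) = 6
since m = R²·125 − 6²:  R² = (36 + 1089) / 125 = 9
R = √9 = 3  ⇒  r_B = 3 − 2 = 1

rB=1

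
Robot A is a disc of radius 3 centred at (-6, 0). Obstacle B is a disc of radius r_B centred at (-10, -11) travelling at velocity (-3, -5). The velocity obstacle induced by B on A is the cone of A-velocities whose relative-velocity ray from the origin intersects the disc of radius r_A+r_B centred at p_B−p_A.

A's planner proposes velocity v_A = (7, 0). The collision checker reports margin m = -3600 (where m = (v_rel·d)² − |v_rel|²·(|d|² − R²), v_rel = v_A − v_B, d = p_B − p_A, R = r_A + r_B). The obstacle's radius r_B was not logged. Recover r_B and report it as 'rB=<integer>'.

m = -3600
d = (-4, -11);  v_rel = (10, 5),  |v_rel|² = 125
v_rel×d = (10)·(-11) − (5)·(-4) = -90
since m = R²·125 − (-90)²:  R² = (8100 + -3600) / 125 = 36
R = √36 = 6  ⇒  r_B = 6 − 3 = 3

rB=3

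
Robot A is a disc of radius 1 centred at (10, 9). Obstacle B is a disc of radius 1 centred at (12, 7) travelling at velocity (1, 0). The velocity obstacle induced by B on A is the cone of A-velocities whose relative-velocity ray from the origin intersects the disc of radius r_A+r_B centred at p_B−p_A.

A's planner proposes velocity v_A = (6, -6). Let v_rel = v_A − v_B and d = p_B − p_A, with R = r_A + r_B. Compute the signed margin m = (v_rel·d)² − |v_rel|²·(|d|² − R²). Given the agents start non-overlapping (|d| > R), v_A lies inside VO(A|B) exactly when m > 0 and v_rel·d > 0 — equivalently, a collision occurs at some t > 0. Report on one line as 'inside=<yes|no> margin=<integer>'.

d = (2, -2),  |d|² = 8;  R = 1+1 = 2,  c = 8−2² = 4
v_rel = (5, -6),  |v_rel|² = 61;  v_rel·d = (5)·(2) + (-6)·(-2) = 22
61·t² − 44·t + 4 = 0  ⇒  m = 22² − 61·4 = 240
m = 240 > 0,  v_rel·d = 22 > 0  ⇒  inside

inside=yes margin=240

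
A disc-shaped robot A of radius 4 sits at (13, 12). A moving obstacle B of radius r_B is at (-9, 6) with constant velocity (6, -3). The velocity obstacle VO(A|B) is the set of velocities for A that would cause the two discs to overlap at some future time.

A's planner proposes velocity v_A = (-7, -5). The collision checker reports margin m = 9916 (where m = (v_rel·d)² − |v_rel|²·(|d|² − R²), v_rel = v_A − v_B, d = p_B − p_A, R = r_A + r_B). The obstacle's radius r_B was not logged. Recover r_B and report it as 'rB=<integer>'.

m = 9916
d = (-22, -6);  v_rel = (-13, -2),  |v_rel|² = 173
v_rel×d = (-13)·(-6) − (-2)·(-22) = 34
since m = R²·173 − 34²:  R² = (1156 + 9916) / 173 = 64
R = √64 = 8  ⇒  r_B = 8 − 4 = 4

rB=4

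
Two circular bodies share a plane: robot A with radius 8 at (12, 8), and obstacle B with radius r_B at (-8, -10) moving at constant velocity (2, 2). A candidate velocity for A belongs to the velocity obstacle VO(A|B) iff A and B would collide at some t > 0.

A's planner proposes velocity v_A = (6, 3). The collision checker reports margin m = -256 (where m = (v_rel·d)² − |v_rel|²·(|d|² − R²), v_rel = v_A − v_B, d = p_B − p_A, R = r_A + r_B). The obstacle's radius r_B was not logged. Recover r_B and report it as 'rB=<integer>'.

m = -256
d = (-20, -18);  v_rel = (4, 1),  |v_rel|² = 17
v_rel×d = (4)·(-18) − (1)·(-20) = -52
since m = R²·17 − (-52)²:  R² = (2704 + -256) / 17 = 144
R = √144 = 12  ⇒  r_B = 12 − 8 = 4

rB=4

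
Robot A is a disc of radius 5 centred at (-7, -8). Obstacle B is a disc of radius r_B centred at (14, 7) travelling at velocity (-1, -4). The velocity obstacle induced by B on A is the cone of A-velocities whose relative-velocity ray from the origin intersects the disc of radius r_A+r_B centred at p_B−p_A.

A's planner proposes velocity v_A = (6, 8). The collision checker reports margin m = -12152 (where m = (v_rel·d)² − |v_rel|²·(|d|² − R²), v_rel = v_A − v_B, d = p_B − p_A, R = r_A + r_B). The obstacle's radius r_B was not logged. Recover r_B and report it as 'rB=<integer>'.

m = -12152
d = (21, 15);  v_rel = (7, 12),  |v_rel|² = 193
v_rel×d = (7)·(15) − (12)·(21) = -147
since m = R²·193 − (-147)²:  R² = (21609 + -12152) / 193 = 49
R = √49 = 7  ⇒  r_B = 7 − 5 = 2

rB=2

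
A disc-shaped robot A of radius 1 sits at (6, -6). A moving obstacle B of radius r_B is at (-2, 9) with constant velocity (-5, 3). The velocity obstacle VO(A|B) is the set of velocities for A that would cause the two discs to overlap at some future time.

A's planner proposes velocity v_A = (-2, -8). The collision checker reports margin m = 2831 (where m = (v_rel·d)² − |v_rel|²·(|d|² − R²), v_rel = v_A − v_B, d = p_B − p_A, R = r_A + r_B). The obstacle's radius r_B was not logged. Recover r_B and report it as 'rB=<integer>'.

m = 2831
d = (-8, 15);  v_rel = (3, -11),  |v_rel|² = 130
v_rel×d = (3)·(15) − (-11)·(-8) = -43
since m = R²·130 − (-43)²:  R² = (1849 + 2831) / 130 = 36
R = √36 = 6  ⇒  r_B = 6 − 1 = 5

rB=5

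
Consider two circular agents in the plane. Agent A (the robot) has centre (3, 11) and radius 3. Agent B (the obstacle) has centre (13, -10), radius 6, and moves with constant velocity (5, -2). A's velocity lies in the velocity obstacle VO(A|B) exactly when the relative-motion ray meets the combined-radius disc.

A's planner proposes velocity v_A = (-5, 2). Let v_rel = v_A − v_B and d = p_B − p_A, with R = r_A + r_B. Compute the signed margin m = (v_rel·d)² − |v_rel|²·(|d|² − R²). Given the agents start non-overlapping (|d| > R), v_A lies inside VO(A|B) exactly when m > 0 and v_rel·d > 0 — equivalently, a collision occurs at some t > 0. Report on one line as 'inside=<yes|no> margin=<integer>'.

d = (10, -21),  |d|² = 541;  R = 3+6 = 9,  c = 541−9² = 460
v_rel = (-10, 4),  |v_rel|² = 116;  v_rel·d = (-10)·(10) + (4)·(-21) = -184
116·t² + 368·t + 460 = 0  ⇒  m = (-184)² − 116·460 = -19504
m = -19504 < 0,  v_rel·d = -184 < 0  ⇒  outside

inside=no margin=-19504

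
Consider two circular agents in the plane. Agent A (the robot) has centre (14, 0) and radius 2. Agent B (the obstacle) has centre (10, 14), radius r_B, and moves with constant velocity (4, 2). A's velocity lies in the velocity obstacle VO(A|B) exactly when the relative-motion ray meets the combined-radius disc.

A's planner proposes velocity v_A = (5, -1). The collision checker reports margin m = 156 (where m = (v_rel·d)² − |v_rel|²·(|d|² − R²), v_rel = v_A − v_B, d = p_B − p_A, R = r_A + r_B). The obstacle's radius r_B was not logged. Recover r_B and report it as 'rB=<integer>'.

m = 156
d = (-4, 14);  v_rel = (1, -3),  |v_rel|² = 10
v_rel×d = (1)·(14) − (-3)·(-4) = 2
since m = R²·10 − 2²:  R² = (4 + 156) / 10 = 16
R = √16 = 4  ⇒  r_B = 4 − 2 = 2

rB=2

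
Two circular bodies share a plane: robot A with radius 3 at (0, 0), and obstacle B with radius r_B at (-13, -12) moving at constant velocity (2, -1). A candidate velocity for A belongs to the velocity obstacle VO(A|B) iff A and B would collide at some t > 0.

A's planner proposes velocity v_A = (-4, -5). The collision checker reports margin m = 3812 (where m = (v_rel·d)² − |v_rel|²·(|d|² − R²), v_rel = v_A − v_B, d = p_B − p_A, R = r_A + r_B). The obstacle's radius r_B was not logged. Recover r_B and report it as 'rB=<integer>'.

m = 3812
d = (-13, -12);  v_rel = (-6, -4),  |v_rel|² = 52
v_rel×d = (-6)·(-12) − (-4)·(-13) = 20
since m = R²·52 − 20²:  R² = (400 + 3812) / 52 = 81
R = √81 = 9  ⇒  r_B = 9 − 3 = 6

rB=6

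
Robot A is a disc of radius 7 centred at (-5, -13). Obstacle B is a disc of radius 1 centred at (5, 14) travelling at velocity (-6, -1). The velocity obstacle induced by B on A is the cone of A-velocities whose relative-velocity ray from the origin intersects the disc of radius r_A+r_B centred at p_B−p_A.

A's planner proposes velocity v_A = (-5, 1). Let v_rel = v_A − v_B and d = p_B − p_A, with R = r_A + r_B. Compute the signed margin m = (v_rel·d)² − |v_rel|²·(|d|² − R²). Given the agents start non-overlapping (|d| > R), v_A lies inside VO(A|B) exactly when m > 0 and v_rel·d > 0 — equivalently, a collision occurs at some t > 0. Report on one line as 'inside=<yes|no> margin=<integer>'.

d = (10, 27),  |d|² = 829;  R = 7+1 = 8,  c = 829−8² = 765
v_rel = (1, 2),  |v_rel|² = 5;  v_rel·d = (1)·(10) + (2)·(27) = 64
5·t² − 128·t + 765 = 0  ⇒  m = 64² − 5·765 = 271
m = 271 > 0,  v_rel·d = 64 > 0  ⇒  inside

inside=yes margin=271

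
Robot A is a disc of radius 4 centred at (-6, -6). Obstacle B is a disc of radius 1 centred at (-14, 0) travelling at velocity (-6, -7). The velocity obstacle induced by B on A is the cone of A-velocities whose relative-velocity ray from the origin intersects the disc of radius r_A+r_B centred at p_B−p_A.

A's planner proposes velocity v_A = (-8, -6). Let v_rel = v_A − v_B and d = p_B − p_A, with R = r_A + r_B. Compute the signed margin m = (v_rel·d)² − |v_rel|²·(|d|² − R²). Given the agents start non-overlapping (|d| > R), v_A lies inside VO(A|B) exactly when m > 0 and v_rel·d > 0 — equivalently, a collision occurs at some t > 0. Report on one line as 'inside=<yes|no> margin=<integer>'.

d = (-8, 6),  |d|² = 100;  R = 4+1 = 5,  c = 100−5² = 75
v_rel = (-2, 1),  |v_rel|² = 5;  v_rel·d = (-2)·(-8) + (1)·(6) = 22
5·t² − 44·t + 75 = 0  ⇒  m = 22² − 5·75 = 109
m = 109 > 0,  v_rel·d = 22 > 0  ⇒  inside

inside=yes margin=109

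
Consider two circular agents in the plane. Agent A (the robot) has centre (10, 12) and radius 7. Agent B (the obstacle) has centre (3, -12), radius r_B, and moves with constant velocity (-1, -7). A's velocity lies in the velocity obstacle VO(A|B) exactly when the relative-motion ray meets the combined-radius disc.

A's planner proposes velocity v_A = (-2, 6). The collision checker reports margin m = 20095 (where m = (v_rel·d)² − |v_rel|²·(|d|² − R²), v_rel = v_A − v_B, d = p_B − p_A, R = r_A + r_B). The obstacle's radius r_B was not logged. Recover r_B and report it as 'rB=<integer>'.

m = 20095
d = (-7, -24);  v_rel = (-1, 13),  |v_rel|² = 170
v_rel×d = (-1)·(-24) − (13)·(-7) = 115
since m = R²·170 − 115²:  R² = (13225 + 20095) / 170 = 196
R = √196 = 14  ⇒  r_B = 14 − 7 = 7

rB=7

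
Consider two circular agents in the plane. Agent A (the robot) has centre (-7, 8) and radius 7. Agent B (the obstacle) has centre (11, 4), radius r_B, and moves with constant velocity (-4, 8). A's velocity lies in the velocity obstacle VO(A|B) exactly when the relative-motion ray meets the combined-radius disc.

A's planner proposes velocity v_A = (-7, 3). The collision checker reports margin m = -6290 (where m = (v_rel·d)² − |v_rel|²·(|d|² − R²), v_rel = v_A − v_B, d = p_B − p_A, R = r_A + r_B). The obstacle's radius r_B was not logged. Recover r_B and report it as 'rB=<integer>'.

m = -6290
d = (18, -4);  v_rel = (-3, -5),  |v_rel|² = 34
v_rel×d = (-3)·(-4) − (-5)·(18) = 102
since m = R²·34 − 102²:  R² = (10404 + -6290) / 34 = 121
R = √121 = 11  ⇒  r_B = 11 − 7 = 4

rB=4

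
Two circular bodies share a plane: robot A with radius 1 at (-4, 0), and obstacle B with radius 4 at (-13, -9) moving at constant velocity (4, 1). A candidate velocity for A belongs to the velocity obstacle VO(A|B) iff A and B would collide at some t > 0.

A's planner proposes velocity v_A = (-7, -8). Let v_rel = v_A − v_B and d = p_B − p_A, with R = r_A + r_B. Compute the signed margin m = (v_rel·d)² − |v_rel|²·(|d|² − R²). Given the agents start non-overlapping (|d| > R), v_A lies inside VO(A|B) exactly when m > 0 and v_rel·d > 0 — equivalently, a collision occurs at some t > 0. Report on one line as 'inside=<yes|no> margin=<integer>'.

d = (-9, -9),  |d|² = 162;  R = 1+4 = 5,  c = 162−5² = 137
v_rel = (-11, -9),  |v_rel|² = 202;  v_rel·d = (-11)·(-9) + (-9)·(-9) = 180
202·t² − 360·t + 137 = 0  ⇒  m = 180² − 202·137 = 4726
m = 4726 > 0,  v_rel·d = 180 > 0  ⇒  inside

inside=yes margin=4726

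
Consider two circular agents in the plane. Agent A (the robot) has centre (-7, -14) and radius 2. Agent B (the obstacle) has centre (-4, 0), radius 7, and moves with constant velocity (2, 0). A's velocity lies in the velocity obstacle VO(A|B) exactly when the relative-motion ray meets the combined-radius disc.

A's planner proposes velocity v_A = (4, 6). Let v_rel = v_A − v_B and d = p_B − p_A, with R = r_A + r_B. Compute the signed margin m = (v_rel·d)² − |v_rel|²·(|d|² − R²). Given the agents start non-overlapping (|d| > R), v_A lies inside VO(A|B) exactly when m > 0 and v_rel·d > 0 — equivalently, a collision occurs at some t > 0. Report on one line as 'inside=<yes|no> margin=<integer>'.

d = (3, 14),  |d|² = 205;  R = 2+7 = 9,  c = 205−9² = 124
v_rel = (2, 6),  |v_rel|² = 40;  v_rel·d = (2)·(3) + (6)·(14) = 90
40·t² − 180·t + 124 = 0  ⇒  m = 90² − 40·124 = 3140
m = 3140 > 0,  v_rel·d = 90 > 0  ⇒  inside

inside=yes margin=3140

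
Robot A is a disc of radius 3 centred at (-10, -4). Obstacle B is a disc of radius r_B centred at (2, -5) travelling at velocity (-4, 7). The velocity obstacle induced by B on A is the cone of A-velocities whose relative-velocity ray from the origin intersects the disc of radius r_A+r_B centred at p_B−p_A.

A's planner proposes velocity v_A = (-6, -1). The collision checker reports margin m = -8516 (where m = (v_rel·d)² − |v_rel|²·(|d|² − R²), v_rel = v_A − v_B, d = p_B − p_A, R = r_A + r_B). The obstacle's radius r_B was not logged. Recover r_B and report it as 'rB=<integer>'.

m = -8516
d = (12, -1);  v_rel = (-2, -8),  |v_rel|² = 68
v_rel×d = (-2)·(-1) − (-8)·(12) = 98
since m = R²·68 − 98²:  R² = (9604 + -8516) / 68 = 16
R = √16 = 4  ⇒  r_B = 4 − 3 = 1

rB=1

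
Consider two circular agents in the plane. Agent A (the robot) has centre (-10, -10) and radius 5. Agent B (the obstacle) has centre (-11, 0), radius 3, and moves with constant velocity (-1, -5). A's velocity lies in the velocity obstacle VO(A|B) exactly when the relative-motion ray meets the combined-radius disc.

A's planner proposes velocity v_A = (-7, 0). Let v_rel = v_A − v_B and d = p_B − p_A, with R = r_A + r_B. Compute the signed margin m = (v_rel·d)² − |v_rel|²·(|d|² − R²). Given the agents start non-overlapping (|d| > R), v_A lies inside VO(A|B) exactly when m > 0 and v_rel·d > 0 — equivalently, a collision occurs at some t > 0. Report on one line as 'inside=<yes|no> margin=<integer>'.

d = (-1, 10),  |d|² = 101;  R = 5+3 = 8,  c = 101−8² = 37
v_rel = (-6, 5),  |v_rel|² = 61;  v_rel·d = (-6)·(-1) + (5)·(10) = 56
61·t² − 112·t + 37 = 0  ⇒  m = 56² − 61·37 = 879
m = 879 > 0,  v_rel·d = 56 > 0  ⇒  inside

inside=yes margin=879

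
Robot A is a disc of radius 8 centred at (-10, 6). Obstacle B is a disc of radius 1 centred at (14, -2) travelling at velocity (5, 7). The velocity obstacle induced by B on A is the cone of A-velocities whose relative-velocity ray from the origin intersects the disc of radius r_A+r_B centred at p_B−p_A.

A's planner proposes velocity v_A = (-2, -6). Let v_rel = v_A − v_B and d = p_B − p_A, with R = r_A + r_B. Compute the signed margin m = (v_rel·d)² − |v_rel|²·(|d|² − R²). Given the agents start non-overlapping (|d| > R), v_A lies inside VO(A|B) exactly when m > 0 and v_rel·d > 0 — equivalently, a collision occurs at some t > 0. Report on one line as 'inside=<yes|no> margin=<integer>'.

d = (24, -8),  |d|² = 640;  R = 8+1 = 9,  c = 640−9² = 559
v_rel = (-7, -13),  |v_rel|² = 218;  v_rel·d = (-7)·(24) + (-13)·(-8) = -64
218·t² + 128·t + 559 = 0  ⇒  m = (-64)² − 218·559 = -117766
m = -117766 < 0,  v_rel·d = -64 < 0  ⇒  outside

inside=no margin=-117766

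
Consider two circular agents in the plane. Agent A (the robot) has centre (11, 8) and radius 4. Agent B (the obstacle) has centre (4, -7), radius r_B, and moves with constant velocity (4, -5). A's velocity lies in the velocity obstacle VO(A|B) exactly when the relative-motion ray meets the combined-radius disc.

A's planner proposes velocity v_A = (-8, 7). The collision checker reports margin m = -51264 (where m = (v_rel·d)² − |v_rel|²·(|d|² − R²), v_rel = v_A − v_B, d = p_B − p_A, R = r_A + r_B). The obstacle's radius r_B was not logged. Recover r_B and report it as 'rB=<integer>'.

m = -51264
d = (-7, -15);  v_rel = (-12, 12),  |v_rel|² = 288
v_rel×d = (-12)·(-15) − (12)·(-7) = 264
since m = R²·288 − 264²:  R² = (69696 + -51264) / 288 = 64
R = √64 = 8  ⇒  r_B = 8 − 4 = 4

rB=4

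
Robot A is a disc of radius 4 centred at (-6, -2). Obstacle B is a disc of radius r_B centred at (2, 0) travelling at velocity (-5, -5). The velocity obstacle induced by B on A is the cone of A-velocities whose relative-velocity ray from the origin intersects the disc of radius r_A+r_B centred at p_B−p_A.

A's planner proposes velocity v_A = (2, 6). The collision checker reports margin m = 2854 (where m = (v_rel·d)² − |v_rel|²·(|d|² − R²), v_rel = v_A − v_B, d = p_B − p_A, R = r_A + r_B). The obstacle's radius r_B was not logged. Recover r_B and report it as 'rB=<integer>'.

m = 2854
d = (8, 2);  v_rel = (7, 11),  |v_rel|² = 170
v_rel×d = (7)·(2) − (11)·(8) = -74
since m = R²·170 − (-74)²:  R² = (5476 + 2854) / 170 = 49
R = √49 = 7  ⇒  r_B = 7 − 4 = 3

rB=3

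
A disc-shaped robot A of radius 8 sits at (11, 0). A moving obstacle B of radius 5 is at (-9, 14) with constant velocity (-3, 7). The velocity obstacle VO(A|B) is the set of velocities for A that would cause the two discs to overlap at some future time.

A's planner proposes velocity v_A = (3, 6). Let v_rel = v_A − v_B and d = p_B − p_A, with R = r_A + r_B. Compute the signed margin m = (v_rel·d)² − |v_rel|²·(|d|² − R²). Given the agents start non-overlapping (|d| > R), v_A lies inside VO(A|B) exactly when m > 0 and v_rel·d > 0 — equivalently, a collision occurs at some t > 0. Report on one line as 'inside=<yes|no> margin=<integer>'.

d = (-20, 14),  |d|² = 596;  R = 8+5 = 13,  c = 596−13² = 427
v_rel = (6, -1),  |v_rel|² = 37;  v_rel·d = (6)·(-20) + (-1)·(14) = -134
37·t² + 268·t + 427 = 0  ⇒  m = (-134)² − 37·427 = 2157
m = 2157 > 0,  v_rel·d = -134 < 0  ⇒  outside

inside=no margin=2157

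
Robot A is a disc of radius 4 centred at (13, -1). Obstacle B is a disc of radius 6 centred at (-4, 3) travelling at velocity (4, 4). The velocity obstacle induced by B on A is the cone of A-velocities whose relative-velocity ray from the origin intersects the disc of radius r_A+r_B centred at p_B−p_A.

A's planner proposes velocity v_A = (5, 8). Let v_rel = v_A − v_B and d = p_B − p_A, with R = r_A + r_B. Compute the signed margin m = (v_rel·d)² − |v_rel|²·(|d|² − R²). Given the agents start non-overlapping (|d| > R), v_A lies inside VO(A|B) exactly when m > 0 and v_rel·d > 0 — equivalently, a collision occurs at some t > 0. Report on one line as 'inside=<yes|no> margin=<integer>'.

d = (-17, 4),  |d|² = 305;  R = 4+6 = 10,  c = 305−10² = 205
v_rel = (1, 4),  |v_rel|² = 17;  v_rel·d = (1)·(-17) + (4)·(4) = -1
17·t² + 2·t + 205 = 0  ⇒  m = (-1)² − 17·205 = -3484
m = -3484 < 0,  v_rel·d = -1 < 0  ⇒  outside

inside=no margin=-3484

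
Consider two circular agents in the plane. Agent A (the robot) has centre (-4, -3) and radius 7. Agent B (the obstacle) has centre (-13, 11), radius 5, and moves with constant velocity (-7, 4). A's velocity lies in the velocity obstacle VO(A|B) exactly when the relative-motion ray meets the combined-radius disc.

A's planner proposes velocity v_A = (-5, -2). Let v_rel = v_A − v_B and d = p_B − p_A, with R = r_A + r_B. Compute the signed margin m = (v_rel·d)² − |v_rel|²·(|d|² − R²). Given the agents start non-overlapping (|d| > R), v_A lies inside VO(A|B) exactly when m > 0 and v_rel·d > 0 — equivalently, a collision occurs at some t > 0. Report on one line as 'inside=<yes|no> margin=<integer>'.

d = (-9, 14),  |d|² = 277;  R = 7+5 = 12,  c = 277−12² = 133
v_rel = (2, -6),  |v_rel|² = 40;  v_rel·d = (2)·(-9) + (-6)·(14) = -102
40·t² + 204·t + 133 = 0  ⇒  m = (-102)² − 40·133 = 5084
m = 5084 > 0,  v_rel·d = -102 < 0  ⇒  outside

inside=no margin=5084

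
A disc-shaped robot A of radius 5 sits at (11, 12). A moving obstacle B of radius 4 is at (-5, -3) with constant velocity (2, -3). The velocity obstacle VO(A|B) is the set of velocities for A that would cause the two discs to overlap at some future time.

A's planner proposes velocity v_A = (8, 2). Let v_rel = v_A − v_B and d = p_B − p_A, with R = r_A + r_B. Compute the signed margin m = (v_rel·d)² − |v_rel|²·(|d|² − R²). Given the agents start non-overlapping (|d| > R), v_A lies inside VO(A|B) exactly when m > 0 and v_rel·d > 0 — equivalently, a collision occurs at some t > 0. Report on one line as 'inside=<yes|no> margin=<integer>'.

d = (-16, -15),  |d|² = 481;  R = 5+4 = 9,  c = 481−9² = 400
v_rel = (6, 5),  |v_rel|² = 61;  v_rel·d = (6)·(-16) + (5)·(-15) = -171
61·t² + 342·t + 400 = 0  ⇒  m = (-171)² − 61·400 = 4841
m = 4841 > 0,  v_rel·d = -171 < 0  ⇒  outside

inside=no margin=4841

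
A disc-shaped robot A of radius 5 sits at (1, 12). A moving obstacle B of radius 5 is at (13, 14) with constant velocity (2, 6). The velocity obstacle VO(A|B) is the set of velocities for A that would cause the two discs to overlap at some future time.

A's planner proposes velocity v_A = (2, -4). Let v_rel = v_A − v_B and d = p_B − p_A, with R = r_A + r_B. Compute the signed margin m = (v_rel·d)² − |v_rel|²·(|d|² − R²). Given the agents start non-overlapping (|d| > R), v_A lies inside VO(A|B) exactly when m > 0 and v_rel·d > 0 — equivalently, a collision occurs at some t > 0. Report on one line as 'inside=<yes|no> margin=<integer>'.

d = (12, 2),  |d|² = 148;  R = 5+5 = 10,  c = 148−10² = 48
v_rel = (0, -10),  |v_rel|² = 100;  v_rel·d = (0)·(12) + (-10)·(2) = -20
100·t² + 40·t + 48 = 0  ⇒  m = (-20)² − 100·48 = -4400
m = -4400 < 0,  v_rel·d = -20 < 0  ⇒  outside

inside=no margin=-4400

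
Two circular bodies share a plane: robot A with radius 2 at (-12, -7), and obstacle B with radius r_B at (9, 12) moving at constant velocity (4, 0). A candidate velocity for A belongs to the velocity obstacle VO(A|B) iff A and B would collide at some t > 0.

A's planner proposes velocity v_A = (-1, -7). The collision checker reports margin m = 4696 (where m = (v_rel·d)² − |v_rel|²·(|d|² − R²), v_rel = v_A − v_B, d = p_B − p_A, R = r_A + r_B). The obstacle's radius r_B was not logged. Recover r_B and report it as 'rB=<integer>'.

m = 4696
d = (21, 19);  v_rel = (-5, -7),  |v_rel|² = 74
v_rel×d = (-5)·(19) − (-7)·(21) = 52
since m = R²·74 − 52²:  R² = (2704 + 4696) / 74 = 100
R = √100 = 10  ⇒  r_B = 10 − 2 = 8

rB=8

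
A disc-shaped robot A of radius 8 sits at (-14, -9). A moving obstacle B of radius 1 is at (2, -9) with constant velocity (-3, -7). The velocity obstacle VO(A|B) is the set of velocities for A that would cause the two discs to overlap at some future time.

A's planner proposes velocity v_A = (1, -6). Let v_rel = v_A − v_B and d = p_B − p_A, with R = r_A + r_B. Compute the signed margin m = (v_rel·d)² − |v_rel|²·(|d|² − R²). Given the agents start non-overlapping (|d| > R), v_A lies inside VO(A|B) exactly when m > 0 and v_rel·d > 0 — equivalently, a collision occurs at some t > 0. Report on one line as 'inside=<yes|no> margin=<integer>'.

d = (16, 0),  |d|² = 256;  R = 8+1 = 9,  c = 256−9² = 175
v_rel = (4, 1),  |v_rel|² = 17;  v_rel·d = (4)·(16) + (1)·(0) = 64
17·t² − 128·t + 175 = 0  ⇒  m = 64² − 17·175 = 1121
m = 1121 > 0,  v_rel·d = 64 > 0  ⇒  inside

inside=yes margin=1121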